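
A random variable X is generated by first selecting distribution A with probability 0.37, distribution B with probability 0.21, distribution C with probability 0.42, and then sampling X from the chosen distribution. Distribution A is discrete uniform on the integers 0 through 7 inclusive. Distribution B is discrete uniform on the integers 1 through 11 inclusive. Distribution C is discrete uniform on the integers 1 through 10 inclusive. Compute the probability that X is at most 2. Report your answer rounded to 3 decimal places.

0.261

Conditional on each component, P(X ≤ 2): A: 0.375; B: 0.181818; C: 0.2.
By total probability, P(X ≤ 2) = 0.37·0.375 + 0.21·0.181818 + 0.42·0.2 = 0.260932.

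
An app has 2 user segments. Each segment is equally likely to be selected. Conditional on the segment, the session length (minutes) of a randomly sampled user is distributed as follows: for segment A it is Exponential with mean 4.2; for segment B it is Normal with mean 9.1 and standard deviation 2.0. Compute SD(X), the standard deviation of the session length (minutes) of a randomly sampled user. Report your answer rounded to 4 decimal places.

Per component, A: μ=4.2, E[X²]=35.28; B: μ=9.1, E[X²]=86.81.
E[X] = 0.5·4.2 + 0.5·9.1 = 6.65.
E[X²] = 0.5·35.28 + 0.5·86.81 = 61.045.
Var(X) = E[X²] − (E[X])² = 61.045 − 44.2225 = 16.8225.
SD(X) = √16.8225 = 4.10152.

4.1015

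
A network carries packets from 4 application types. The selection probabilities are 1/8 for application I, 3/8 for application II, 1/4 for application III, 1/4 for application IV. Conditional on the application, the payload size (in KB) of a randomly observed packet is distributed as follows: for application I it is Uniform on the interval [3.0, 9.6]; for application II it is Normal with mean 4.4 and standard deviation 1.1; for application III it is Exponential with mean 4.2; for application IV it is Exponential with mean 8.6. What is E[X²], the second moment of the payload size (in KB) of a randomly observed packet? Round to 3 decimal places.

For each component E[X²] = Var + (mean)², giving I: 43.32; II: 20.57; III: 35.28; IV: 147.92.
Overall E[X²] = 0.125·43.32 + 0.375·20.57 + 0.25·35.28 + 0.25·147.92 = 58.9288.

58.929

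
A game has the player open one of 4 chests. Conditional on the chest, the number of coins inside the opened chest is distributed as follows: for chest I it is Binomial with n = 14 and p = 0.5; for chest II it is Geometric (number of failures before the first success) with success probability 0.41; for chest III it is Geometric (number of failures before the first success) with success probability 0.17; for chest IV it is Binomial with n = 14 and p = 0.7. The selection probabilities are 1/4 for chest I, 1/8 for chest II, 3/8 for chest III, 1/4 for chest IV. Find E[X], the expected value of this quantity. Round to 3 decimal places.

6.211

Component means — I: 7; II: 1.43902; III: 4.88235; IV: 9.8.
E[X] = 0.25·7 + 0.125·1.43902 + 0.375·4.88235 + 0.25·9.8 = 6.21076.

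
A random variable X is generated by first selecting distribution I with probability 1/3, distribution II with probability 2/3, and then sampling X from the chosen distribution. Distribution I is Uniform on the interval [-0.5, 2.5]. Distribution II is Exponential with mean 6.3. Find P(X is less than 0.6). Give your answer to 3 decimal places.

Conditional on each component, P(X < 0.6): I: 0.366667; II: 0.0908436.
By total probability, P(X < 0.6) = 0.333333·0.366667 + 0.666667·0.0908436 = 0.182785.

0.183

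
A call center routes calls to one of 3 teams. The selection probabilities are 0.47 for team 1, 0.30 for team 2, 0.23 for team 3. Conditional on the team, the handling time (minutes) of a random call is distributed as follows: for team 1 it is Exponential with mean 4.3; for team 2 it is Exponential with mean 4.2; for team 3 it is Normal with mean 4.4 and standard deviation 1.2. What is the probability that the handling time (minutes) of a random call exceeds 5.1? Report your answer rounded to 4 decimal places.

0.2970

Conditional on each team, P(X > 5.1): 1: 0.305426; 2: 0.296922; 3: 0.279834.
By total probability, P(X > 5.1) = 0.47·0.305426 + 0.3·0.296922 + 0.23·0.279834 = 0.296989.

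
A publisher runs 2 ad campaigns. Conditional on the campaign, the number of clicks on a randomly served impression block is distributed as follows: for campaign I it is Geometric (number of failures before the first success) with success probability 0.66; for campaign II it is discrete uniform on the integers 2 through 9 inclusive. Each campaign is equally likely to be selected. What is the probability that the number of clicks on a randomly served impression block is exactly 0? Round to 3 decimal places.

Conditional on each campaign, P(X = 0): I: 0.66; II: 0.
By total probability, P(X = 0) = 0.5·0.66 + 0.5·0 = 0.33.

0.330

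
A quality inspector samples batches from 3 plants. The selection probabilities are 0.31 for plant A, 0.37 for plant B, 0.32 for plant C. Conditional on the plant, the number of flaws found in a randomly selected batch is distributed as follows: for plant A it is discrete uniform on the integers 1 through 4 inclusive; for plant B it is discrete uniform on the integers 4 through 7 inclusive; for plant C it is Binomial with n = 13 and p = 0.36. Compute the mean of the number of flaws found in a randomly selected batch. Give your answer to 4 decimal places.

Component means — A: 2.5; B: 5.5; C: 4.68.
E[X] = 0.31·2.5 + 0.37·5.5 + 0.32·4.68 = 4.3076.

4.3076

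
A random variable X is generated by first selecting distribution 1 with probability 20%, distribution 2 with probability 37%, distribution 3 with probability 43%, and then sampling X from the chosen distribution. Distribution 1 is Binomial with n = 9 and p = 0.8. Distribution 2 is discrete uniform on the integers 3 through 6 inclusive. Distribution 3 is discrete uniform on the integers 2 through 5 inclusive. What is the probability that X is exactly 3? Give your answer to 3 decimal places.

Conditional on each component, P(X = 3): 1: 0.00275251; 2: 0.25; 3: 0.25.
By total probability, P(X = 3) = 0.2·0.00275251 + 0.37·0.25 + 0.43·0.25 = 0.200551.

0.201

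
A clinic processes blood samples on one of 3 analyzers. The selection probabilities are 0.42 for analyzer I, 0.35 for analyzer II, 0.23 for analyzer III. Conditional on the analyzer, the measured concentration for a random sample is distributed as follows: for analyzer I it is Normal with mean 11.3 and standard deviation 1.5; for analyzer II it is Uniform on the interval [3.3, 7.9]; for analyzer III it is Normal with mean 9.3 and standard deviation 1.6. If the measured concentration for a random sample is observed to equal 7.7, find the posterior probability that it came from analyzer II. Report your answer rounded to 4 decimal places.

Likelihoods f(7.7 | ·): I: 0.0149297; II: 0.217391; III: 0.151232.
Posterior ∝ prior × likelihood. Numerator for II: 0.35·0.217391 = 0.076087.
Normalizing constant: 0.42·0.0149297 + 0.35·0.217391 + 0.23·0.151232 = 0.117141.
P(II | observation) = 0.076087 / 0.117141 = 0.649535.

0.6495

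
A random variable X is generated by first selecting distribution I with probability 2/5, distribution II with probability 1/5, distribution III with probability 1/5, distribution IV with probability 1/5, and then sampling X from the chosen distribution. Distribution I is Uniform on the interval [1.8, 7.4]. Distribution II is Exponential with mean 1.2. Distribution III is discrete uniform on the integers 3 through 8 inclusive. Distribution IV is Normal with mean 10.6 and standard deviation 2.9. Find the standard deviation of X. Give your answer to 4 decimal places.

3.5753

Per component, I: μ=4.6, E[X²]=23.7733; II: μ=1.2, E[X²]=2.88; III: μ=5.5, E[X²]=33.1667; IV: μ=10.6, E[X²]=120.77.
E[X] = 0.4·4.6 + 0.2·1.2 + 0.2·5.5 + 0.2·10.6 = 5.3.
E[X²] = 0.4·23.7733 + 0.2·2.88 + 0.2·33.1667 + 0.2·120.77 = 40.8727.
Var(X) = E[X²] − (E[X])² = 40.8727 − 28.09 = 12.7827.
SD(X) = √12.7827 = 3.57529.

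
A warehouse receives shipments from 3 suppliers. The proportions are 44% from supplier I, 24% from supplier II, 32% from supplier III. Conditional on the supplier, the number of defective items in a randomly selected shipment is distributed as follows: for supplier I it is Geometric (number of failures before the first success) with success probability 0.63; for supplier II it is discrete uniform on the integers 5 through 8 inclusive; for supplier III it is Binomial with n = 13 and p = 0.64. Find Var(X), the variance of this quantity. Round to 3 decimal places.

Per component, I: μ=0.587302, E[X²]=1.27715; II: μ=6.5, E[X²]=43.5; III: μ=8.32, E[X²]=72.2176.
E[X] = 0.44·0.587302 + 0.24·6.5 + 0.32·8.32 = 4.48081.
E[X²] = 0.44·1.27715 + 0.24·43.5 + 0.32·72.2176 = 34.1116.
Var(X) = E[X²] − (E[X])² = 34.1116 − 20.0777 = 14.0339.

14.034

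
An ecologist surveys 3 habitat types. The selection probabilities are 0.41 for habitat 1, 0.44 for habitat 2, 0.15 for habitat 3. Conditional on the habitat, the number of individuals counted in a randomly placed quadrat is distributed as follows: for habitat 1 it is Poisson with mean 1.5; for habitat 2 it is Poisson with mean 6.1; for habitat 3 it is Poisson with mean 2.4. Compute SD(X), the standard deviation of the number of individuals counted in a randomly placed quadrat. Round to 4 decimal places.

2.9034

Per component, 1: μ=1.5, E[X²]=3.75; 2: μ=6.1, E[X²]=43.31; 3: μ=2.4, E[X²]=8.16.
E[X] = 0.41·1.5 + 0.44·6.1 + 0.15·2.4 = 3.659.
E[X²] = 0.41·3.75 + 0.44·43.31 + 0.15·8.16 = 21.8179.
Var(X) = E[X²] − (E[X])² = 21.8179 − 13.3883 = 8.42962.
SD(X) = √8.42962 = 2.90338.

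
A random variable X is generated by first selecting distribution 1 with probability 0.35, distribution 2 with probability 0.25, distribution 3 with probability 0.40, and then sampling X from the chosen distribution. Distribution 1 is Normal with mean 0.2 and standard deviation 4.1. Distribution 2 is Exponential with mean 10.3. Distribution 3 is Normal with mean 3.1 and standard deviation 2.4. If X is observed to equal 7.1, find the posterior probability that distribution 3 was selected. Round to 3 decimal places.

Likelihoods f(7.1 | ·): 1: 0.0236109; 2: 0.0487298; 3: 0.0414488.
Posterior ∝ prior × likelihood. Numerator for 3: 0.4·0.0414488 = 0.0165795.
Normalizing constant: 0.35·0.0236109 + 0.25·0.0487298 + 0.4·0.0414488 = 0.0370258.
P(3 | observation) = 0.0165795 / 0.0370258 = 0.447783.

0.448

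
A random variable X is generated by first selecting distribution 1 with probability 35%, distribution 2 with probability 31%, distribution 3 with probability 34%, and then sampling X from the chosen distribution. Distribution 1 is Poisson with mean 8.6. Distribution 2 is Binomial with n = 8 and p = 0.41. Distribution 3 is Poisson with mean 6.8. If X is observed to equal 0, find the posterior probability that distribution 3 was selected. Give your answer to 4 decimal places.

Likelihoods P(X=0 | ·): 1: 0.000184106; 2: 0.014683; 3: 0.00111378.
Posterior ∝ prior × likelihood. Numerator for 3: 0.34·0.00111378 = 0.000378684.
Normalizing constant: 0.35·0.000184106 + 0.31·0.014683 + 0.34·0.00111378 = 0.00499486.
P(3 | observation) = 0.000378684 / 0.00499486 = 0.0758146.

0.0758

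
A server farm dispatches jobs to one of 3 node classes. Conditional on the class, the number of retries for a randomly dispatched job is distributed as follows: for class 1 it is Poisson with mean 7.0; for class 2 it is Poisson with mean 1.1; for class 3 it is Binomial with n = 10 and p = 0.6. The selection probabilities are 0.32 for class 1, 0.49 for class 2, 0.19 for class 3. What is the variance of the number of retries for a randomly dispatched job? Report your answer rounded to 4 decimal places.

Per component, 1: μ=7, E[X²]=56; 2: μ=1.1, E[X²]=2.31; 3: μ=6, E[X²]=38.4.
E[X] = 0.32·7 + 0.49·1.1 + 0.19·6 = 3.919.
E[X²] = 0.32·56 + 0.49·2.31 + 0.19·38.4 = 26.3479.
Var(X) = E[X²] − (E[X])² = 26.3479 − 15.3586 = 10.9893.

10.9893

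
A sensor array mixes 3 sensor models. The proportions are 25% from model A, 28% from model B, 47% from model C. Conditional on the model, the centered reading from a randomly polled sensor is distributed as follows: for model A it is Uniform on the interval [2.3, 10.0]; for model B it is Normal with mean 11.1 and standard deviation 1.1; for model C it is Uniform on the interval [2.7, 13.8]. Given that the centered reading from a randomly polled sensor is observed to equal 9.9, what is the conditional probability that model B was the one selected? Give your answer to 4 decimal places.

0.4281

Likelihoods f(9.9 | ·): A: 0.12987; B: 0.20003; C: 0.0900901.
Posterior ∝ prior × likelihood. Numerator for B: 0.28·0.20003 = 0.0560083.
Normalizing constant: 0.25·0.12987 + 0.28·0.20003 + 0.47·0.0900901 = 0.130818.
P(B | observation) = 0.0560083 / 0.130818 = 0.428138.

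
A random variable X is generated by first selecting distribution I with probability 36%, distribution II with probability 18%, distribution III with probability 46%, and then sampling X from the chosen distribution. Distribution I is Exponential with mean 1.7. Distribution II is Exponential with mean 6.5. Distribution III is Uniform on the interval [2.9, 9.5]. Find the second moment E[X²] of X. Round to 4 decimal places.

For each component E[X²] = Var + (mean)², giving I: 5.78; II: 84.5; III: 42.07.
Overall E[X²] = 0.36·5.78 + 0.18·84.5 + 0.46·42.07 = 36.643.

36.6430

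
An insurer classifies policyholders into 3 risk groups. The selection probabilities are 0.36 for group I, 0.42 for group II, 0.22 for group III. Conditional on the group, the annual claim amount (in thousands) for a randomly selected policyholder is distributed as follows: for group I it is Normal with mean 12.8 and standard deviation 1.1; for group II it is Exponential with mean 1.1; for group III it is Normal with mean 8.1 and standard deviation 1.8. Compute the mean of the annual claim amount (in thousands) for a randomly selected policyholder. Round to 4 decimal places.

6.8520

Component means — I: 12.8; II: 1.1; III: 8.1.
E[X] = 0.36·12.8 + 0.42·1.1 + 0.22·8.1 = 6.852.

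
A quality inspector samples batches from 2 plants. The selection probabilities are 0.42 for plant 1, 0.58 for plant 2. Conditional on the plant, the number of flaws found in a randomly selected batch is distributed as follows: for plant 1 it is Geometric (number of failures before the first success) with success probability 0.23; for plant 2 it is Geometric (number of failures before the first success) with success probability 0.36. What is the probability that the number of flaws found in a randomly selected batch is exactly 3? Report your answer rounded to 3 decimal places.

Conditional on each plant, P(X = 3): 1: 0.105003; 2: 0.0943718.
By total probability, P(X = 3) = 0.42·0.105003 + 0.58·0.0943718 = 0.0988368.

0.099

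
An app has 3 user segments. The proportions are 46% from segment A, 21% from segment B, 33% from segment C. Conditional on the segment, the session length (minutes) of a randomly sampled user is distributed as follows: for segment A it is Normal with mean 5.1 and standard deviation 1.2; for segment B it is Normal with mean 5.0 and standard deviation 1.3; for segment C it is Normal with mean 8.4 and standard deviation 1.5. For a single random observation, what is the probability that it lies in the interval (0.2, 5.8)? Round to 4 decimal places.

0.4984

Conditional on each segment, P(0.2 < X < 5.8): A: 0.720143; B: 0.730739; C: 0.0415182.
By total probability, P(0.2 < X < 5.8) = 0.46·0.720143 + 0.21·0.730739 + 0.33·0.0415182 = 0.498422.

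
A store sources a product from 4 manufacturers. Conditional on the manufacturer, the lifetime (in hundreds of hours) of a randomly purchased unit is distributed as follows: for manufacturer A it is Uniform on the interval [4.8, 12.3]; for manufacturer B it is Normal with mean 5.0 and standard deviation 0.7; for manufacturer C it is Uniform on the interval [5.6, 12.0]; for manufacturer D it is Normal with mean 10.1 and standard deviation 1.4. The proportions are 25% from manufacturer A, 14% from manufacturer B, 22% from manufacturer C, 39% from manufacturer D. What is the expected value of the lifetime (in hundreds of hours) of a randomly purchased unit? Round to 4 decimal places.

8.7125

Component means — A: 8.55; B: 5; C: 8.8; D: 10.1.
E[X] = 0.25·8.55 + 0.14·5 + 0.22·8.8 + 0.39·10.1 = 8.7125.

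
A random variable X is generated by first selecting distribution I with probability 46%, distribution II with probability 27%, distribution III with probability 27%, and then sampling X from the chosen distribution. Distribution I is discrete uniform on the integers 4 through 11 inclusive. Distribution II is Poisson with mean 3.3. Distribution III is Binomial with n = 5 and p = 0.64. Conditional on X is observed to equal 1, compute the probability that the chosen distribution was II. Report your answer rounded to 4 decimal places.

0.6937

Likelihoods P(X=1 | ·): I: 0; II: 0.121714; III: 0.0537477.
Posterior ∝ prior × likelihood. Numerator for II: 0.27·0.121714 = 0.0328629.
Normalizing constant: 0.46·0 + 0.27·0.121714 + 0.27·0.0537477 = 0.0473748.
P(II | observation) = 0.0328629 / 0.0473748 = 0.693679.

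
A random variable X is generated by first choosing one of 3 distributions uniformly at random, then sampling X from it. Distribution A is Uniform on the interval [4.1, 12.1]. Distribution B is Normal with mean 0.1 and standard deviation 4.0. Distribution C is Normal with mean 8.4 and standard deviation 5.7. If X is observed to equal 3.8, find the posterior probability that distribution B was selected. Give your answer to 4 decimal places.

0.5627

Likelihoods f(3.8 | ·): A: 0; B: 0.065021; C: 0.0505373.
Posterior ∝ prior × likelihood. Numerator for B: 0.333333·0.065021 = 0.0216737.
Normalizing constant: 0.333333·0 + 0.333333·0.065021 + 0.333333·0.0505373 = 0.0385194.
P(B | observation) = 0.0216737 / 0.0385194 = 0.562668.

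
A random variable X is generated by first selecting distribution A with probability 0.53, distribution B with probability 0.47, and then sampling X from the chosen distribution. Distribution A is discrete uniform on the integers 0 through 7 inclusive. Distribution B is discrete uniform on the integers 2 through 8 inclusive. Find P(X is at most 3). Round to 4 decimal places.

0.3993

Conditional on each component, P(X ≤ 3): A: 0.5; B: 0.285714.
By total probability, P(X ≤ 3) = 0.53·0.5 + 0.47·0.285714 = 0.399286.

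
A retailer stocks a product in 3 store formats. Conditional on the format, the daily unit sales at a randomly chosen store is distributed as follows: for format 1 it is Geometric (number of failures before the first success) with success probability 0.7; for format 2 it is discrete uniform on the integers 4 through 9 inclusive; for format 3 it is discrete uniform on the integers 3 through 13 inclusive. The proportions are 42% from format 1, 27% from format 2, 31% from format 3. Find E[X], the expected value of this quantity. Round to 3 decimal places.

4.415

Component means — 1: 0.428571; 2: 6.5; 3: 8.
E[X] = 0.42·0.428571 + 0.27·6.5 + 0.31·8 = 4.415.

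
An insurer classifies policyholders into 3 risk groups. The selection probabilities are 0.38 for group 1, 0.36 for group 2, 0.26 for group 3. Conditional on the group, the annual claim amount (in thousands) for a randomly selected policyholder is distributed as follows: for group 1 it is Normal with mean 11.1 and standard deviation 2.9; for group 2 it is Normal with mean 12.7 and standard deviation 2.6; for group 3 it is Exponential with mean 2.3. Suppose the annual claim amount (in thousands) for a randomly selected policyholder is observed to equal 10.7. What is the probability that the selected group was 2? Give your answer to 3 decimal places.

Likelihoods f(10.7 | ·): 1: 0.136264; 2: 0.114142; 3: 0.00414819.
Posterior ∝ prior × likelihood. Numerator for 2: 0.36·0.114142 = 0.0410913.
Normalizing constant: 0.38·0.136264 + 0.36·0.114142 + 0.26·0.00414819 = 0.0939501.
P(2 | observation) = 0.0410913 / 0.0939501 = 0.437374.

0.437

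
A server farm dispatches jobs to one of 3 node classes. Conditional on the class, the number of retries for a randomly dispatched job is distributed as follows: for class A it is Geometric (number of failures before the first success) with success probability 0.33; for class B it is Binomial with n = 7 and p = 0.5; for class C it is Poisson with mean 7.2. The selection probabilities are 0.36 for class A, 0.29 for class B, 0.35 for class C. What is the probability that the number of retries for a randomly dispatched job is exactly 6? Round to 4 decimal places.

Conditional on each class, P(X = 6): A: 0.0298513; B: 0.0546875; C: 0.144458.
By total probability, P(X = 6) = 0.36·0.0298513 + 0.29·0.0546875 + 0.35·0.144458 = 0.0771662.

0.0772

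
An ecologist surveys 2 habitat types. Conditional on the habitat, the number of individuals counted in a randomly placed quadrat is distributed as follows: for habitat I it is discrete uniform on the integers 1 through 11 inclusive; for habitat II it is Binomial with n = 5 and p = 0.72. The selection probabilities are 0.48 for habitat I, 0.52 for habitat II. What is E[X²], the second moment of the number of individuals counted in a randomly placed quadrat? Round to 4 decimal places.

29.3434

For each component E[X²] = Var + (mean)², giving I: 46; II: 13.968.
Overall E[X²] = 0.48·46 + 0.52·13.968 = 29.3434.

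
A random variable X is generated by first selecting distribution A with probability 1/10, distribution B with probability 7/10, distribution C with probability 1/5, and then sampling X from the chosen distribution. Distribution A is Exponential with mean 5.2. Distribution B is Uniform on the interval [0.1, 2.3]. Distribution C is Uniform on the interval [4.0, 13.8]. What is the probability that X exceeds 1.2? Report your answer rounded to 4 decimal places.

0.6294

Conditional on each component, P(X > 1.2): A: 0.793923; B: 0.5; C: 1.
By total probability, P(X > 1.2) = 0.1·0.793923 + 0.7·0.5 + 0.2·1 = 0.629392.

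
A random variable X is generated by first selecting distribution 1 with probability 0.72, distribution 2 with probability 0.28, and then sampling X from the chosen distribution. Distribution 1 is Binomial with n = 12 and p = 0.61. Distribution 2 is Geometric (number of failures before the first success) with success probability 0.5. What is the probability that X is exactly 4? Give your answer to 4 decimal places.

Conditional on each component, P(X = 4): 1: 0.036681; 2: 0.03125.
By total probability, P(X = 4) = 0.72·0.036681 + 0.28·0.03125 = 0.0351603.

0.0352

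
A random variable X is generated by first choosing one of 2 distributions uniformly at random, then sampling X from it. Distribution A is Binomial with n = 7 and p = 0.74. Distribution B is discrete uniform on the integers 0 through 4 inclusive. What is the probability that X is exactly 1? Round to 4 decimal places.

Conditional on each component, P(X = 1): A: 0.00160018; B: 0.2.
By total probability, P(X = 1) = 0.5·0.00160018 + 0.5·0.2 = 0.1008.

0.1008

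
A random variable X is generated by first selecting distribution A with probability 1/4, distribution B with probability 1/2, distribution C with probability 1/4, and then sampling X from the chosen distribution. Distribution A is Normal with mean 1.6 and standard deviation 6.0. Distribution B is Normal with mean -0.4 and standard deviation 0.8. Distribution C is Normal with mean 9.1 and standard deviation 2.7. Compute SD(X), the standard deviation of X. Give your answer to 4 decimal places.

Per component, A: μ=1.6, E[X²]=38.56; B: μ=-0.4, E[X²]=0.8; C: μ=9.1, E[X²]=90.1.
E[X] = 0.25·1.6 + 0.5·-0.4 + 0.25·9.1 = 2.475.
E[X²] = 0.25·38.56 + 0.5·0.8 + 0.25·90.1 = 32.565.
Var(X) = E[X²] − (E[X])² = 32.565 − 6.12563 = 26.4394.
SD(X) = √26.4394 = 5.14192.

5.1419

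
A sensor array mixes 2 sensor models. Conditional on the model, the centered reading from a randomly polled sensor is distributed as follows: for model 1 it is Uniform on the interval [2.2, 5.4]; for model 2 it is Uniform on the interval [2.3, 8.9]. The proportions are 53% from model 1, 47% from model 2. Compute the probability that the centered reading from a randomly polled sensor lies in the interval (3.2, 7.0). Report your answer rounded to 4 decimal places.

Conditional on each model, P(3.2 < X < 7.0): 1: 0.6875; 2: 0.575758.
By total probability, P(3.2 < X < 7.0) = 0.53·0.6875 + 0.47·0.575758 = 0.634981.

0.6350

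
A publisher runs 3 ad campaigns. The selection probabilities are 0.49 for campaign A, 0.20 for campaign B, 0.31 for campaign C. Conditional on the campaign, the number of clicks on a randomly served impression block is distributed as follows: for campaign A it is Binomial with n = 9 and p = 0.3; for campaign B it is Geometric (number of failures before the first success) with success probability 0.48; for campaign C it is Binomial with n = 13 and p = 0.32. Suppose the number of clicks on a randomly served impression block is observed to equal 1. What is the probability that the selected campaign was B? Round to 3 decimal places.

0.360

Likelihoods P(X=1 | ·): A: 0.15565; B: 0.2496; C: 0.0406631.
Posterior ∝ prior × likelihood. Numerator for B: 0.2·0.2496 = 0.04992.
Normalizing constant: 0.49·0.15565 + 0.2·0.2496 + 0.31·0.0406631 = 0.138794.
P(B | observation) = 0.04992 / 0.138794 = 0.35967.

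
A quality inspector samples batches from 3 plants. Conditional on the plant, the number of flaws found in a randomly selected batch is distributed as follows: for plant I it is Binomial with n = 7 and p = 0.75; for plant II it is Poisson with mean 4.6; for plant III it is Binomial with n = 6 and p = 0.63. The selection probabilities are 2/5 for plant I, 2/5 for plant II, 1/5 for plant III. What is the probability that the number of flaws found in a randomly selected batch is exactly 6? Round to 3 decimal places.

Conditional on each plant, P(X = 6): I: 0.311462; II: 0.13227; III: 0.0625235.
By total probability, P(X = 6) = 0.4·0.311462 + 0.4·0.13227 + 0.2·0.0625235 = 0.189997.

0.190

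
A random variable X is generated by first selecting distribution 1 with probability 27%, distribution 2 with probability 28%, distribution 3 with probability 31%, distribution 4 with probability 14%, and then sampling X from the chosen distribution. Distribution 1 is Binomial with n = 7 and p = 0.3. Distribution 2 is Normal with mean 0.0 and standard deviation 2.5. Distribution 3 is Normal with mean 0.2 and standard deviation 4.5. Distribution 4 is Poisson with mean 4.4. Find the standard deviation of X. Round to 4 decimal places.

Per component, 1: μ=2.1, E[X²]=5.88; 2: μ=0, E[X²]=6.25; 3: μ=0.2, E[X²]=20.29; 4: μ=4.4, E[X²]=23.76.
E[X] = 0.27·2.1 + 0.28·0 + 0.31·0.2 + 0.14·4.4 = 1.245.
E[X²] = 0.27·5.88 + 0.28·6.25 + 0.31·20.29 + 0.14·23.76 = 12.9539.
Var(X) = E[X²] − (E[X])² = 12.9539 − 1.55003 = 11.4039.
SD(X) = √11.4039 = 3.37696.

3.3770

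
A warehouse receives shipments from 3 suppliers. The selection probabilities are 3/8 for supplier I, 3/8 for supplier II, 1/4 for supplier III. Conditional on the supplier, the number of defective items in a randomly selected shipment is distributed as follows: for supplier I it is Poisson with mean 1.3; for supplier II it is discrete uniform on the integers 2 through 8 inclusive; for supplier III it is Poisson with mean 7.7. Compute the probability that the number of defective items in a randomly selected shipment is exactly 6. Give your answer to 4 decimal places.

0.0870

Conditional on each supplier, P(X = 6): I: 0.00182703; II: 0.142857; III: 0.131082.
By total probability, P(X = 6) = 0.375·0.00182703 + 0.375·0.142857 + 0.25·0.131082 = 0.0870272.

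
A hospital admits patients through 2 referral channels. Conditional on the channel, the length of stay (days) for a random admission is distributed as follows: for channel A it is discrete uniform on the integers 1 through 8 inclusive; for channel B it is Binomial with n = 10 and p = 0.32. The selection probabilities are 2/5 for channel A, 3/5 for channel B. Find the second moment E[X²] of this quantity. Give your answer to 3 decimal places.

For each component E[X²] = Var + (mean)², giving A: 25.5; B: 12.416.
Overall E[X²] = 0.4·25.5 + 0.6·12.416 = 17.6496.

17.650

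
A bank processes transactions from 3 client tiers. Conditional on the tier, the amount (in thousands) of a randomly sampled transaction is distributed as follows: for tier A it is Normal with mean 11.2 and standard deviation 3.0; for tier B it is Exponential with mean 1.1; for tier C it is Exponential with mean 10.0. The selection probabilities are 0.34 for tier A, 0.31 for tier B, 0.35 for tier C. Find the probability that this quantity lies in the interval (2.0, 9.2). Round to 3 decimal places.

Conditional on each tier, P(2.0 < X < 9.2): A: 0.25141; B: 0.162087; C: 0.420212.
By total probability, P(2.0 < X < 9.2) = 0.34·0.25141 + 0.31·0.162087 + 0.35·0.420212 = 0.282801.

0.283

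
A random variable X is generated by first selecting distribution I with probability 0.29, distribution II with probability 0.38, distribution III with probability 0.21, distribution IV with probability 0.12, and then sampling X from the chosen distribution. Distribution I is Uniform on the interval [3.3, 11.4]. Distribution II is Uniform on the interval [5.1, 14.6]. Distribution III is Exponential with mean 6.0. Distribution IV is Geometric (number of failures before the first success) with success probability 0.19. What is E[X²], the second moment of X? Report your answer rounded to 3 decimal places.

76.972

For each component E[X²] = Var + (mean)², giving I: 59.49; II: 104.543; III: 72; IV: 40.6122.
Overall E[X²] = 0.29·59.49 + 0.38·104.543 + 0.21·72 + 0.12·40.6122 = 76.972.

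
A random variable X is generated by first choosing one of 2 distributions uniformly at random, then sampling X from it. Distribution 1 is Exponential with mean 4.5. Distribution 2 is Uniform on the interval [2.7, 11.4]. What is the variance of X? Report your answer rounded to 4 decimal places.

14.9044

Per component, 1: μ=4.5, E[X²]=40.5; 2: μ=7.05, E[X²]=56.01.
E[X] = 0.5·4.5 + 0.5·7.05 = 5.775.
E[X²] = 0.5·40.5 + 0.5·56.01 = 48.255.
Var(X) = E[X²] − (E[X])² = 48.255 − 33.3506 = 14.9044.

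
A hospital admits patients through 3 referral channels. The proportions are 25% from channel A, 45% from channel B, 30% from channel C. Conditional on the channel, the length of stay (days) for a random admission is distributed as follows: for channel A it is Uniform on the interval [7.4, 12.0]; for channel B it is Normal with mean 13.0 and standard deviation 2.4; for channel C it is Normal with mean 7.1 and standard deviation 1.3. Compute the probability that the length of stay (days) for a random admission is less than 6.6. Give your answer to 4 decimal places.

Conditional on each channel, P(X < 6.6): A: 0; B: 0.00383038; C: 0.350261.
By total probability, P(X < 6.6) = 0.25·0 + 0.45·0.00383038 + 0.3·0.350261 = 0.106802.

0.1068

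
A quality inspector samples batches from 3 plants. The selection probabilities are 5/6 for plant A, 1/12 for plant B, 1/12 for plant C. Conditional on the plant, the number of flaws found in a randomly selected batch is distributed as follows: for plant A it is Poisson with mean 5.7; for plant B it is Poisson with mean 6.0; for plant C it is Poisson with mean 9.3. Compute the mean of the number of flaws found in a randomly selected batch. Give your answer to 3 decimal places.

Component means — A: 5.7; B: 6; C: 9.3.
E[X] = 0.833333·5.7 + 0.0833333·6 + 0.0833333·9.3 = 6.025.

6.025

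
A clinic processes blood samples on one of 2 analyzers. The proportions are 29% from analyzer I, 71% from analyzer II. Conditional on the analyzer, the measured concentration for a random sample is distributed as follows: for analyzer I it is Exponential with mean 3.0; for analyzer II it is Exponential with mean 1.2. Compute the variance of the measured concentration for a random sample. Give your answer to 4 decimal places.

4.2995

Per component, I: μ=3, E[X²]=18; II: μ=1.2, E[X²]=2.88.
E[X] = 0.29·3 + 0.71·1.2 = 1.722.
E[X²] = 0.29·18 + 0.71·2.88 = 7.2648.
Var(X) = E[X²] − (E[X])² = 7.2648 − 2.96528 = 4.29952.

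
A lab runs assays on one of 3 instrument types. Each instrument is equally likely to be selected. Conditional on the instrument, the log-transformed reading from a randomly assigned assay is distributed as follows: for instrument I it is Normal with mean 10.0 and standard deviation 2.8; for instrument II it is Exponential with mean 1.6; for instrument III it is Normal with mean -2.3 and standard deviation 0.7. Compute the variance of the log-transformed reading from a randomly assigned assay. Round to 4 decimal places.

29.9700

Per component, I: μ=10, E[X²]=107.84; II: μ=1.6, E[X²]=5.12; III: μ=-2.3, E[X²]=5.78.
E[X] = 0.333333·10 + 0.333333·1.6 + 0.333333·-2.3 = 3.1.
E[X²] = 0.333333·107.84 + 0.333333·5.12 + 0.333333·5.78 = 39.58.
Var(X) = E[X²] − (E[X])² = 39.58 − 9.61 = 29.97.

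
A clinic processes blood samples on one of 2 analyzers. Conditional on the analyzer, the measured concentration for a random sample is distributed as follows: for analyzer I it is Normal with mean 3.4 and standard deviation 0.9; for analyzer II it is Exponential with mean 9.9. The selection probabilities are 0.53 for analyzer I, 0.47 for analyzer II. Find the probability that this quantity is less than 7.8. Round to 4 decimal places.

0.7862

Conditional on each analyzer, P(X < 7.8): I: 0.999999; II: 0.545191.
By total probability, P(X < 7.8) = 0.53·0.999999 + 0.47·0.545191 = 0.78624.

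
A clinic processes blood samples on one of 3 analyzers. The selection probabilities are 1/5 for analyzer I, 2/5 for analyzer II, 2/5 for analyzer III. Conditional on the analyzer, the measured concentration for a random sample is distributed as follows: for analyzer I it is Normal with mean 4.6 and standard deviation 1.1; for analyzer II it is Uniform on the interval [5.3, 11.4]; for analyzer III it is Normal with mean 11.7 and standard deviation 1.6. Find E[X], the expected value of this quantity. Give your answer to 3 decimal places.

8.940

Component means — I: 4.6; II: 8.35; III: 11.7.
E[X] = 0.2·4.6 + 0.4·8.35 + 0.4·11.7 = 8.94.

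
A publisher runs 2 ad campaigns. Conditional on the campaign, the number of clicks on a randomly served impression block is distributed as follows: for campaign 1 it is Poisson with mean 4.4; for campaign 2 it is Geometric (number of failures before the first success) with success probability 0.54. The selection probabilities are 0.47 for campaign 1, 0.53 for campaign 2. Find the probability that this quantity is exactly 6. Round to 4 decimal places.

0.0609

Conditional on each campaign, P(X = 6): 1: 0.123734; 2: 0.00511612.
By total probability, P(X = 6) = 0.47·0.123734 + 0.53·0.00511612 = 0.0608664.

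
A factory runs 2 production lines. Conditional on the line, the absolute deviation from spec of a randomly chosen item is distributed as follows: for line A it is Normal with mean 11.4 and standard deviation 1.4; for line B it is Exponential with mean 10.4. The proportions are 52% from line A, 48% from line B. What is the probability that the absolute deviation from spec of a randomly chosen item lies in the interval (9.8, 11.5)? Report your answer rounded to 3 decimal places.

0.237

Conditional on each line, P(9.8 < X < 11.5): A: 0.401923; B: 0.0587712.
By total probability, P(9.8 < X < 11.5) = 0.52·0.401923 + 0.48·0.0587712 = 0.23721.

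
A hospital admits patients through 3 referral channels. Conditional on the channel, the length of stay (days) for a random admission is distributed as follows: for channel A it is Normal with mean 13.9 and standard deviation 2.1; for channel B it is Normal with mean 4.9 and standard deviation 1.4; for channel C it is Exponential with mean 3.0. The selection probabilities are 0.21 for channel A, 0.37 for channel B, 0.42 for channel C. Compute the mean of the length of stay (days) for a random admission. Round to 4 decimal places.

Component means — A: 13.9; B: 4.9; C: 3.
E[X] = 0.21·13.9 + 0.37·4.9 + 0.42·3 = 5.992.

5.9920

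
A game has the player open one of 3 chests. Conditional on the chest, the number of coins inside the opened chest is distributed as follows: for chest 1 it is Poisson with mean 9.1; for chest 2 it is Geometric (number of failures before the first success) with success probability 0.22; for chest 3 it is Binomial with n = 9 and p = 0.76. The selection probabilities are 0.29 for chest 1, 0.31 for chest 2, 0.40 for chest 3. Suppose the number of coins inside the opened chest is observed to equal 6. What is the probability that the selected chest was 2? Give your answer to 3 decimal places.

0.118

Likelihoods P(X=6 | ·): 1: 0.0880716; 2: 0.0495439; 3: 0.223766.
Posterior ∝ prior × likelihood. Numerator for 2: 0.31·0.0495439 = 0.0153586.
Normalizing constant: 0.29·0.0880716 + 0.31·0.0495439 + 0.4·0.223766 = 0.130406.
P(2 | observation) = 0.0153586 / 0.130406 = 0.117775.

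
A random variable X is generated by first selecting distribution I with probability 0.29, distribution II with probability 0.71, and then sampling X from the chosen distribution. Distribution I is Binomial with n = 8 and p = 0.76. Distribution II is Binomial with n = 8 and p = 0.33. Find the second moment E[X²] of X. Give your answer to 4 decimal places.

17.3477

For each component E[X²] = Var + (mean)², giving I: 38.4256; II: 8.7384.
Overall E[X²] = 0.29·38.4256 + 0.71·8.7384 = 17.3477.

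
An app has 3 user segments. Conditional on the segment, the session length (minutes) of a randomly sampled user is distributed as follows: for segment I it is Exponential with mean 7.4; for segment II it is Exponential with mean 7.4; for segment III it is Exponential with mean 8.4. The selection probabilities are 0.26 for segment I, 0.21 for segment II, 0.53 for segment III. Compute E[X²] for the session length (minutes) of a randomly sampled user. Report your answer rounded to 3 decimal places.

For each component E[X²] = Var + (mean)², giving I: 109.52; II: 109.52; III: 141.12.
Overall E[X²] = 0.26·109.52 + 0.21·109.52 + 0.53·141.12 = 126.268.

126.268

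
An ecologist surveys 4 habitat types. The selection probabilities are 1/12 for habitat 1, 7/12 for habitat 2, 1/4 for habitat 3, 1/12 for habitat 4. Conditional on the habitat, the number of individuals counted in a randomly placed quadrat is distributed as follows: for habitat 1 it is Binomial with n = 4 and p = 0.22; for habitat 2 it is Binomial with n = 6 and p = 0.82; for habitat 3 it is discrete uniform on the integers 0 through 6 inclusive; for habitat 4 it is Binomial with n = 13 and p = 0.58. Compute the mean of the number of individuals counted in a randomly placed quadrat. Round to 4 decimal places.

4.3217

Component means — 1: 0.88; 2: 4.92; 3: 3; 4: 7.54.
E[X] = 0.0833333·0.88 + 0.583333·4.92 + 0.25·3 + 0.0833333·7.54 = 4.32167.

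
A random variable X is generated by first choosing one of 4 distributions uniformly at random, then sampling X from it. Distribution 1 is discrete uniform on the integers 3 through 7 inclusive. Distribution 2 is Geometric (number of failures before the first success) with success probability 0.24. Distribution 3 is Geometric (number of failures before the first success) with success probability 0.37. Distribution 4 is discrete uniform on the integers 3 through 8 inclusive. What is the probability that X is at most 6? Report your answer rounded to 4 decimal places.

Conditional on each component, P(X ≤ 6): 1: 0.8; 2: 0.853548; 3: 0.96061; 4: 0.666667.
By total probability, P(X ≤ 6) = 0.25·0.8 + 0.25·0.853548 + 0.25·0.96061 + 0.25·0.666667 = 0.820206.

0.8202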